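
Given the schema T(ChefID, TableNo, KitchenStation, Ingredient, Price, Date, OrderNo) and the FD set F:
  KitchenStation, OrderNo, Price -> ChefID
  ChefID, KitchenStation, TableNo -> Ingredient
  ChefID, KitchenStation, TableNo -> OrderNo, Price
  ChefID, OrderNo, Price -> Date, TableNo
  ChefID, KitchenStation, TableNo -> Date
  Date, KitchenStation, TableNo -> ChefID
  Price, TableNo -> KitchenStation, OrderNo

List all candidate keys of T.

{ChefID, KitchenStation, TableNo}, {ChefID, OrderNo, Price}, {Date, KitchenStation, TableNo}, {KitchenStation, OrderNo, Price}, {Price, TableNo}

{Price, TableNo} is a candidate key since {Price, TableNo}⁺ = {ChefID, Date, Ingredient, KitchenStation, OrderNo, Price, TableNo} covers every attribute.
{ChefID, KitchenStation, TableNo} is a candidate key since {ChefID, KitchenStation, TableNo}⁺ = {ChefID, Date, Ingredient, KitchenStation, OrderNo, Price, TableNo} covers every attribute.
{ChefID, OrderNo, Price} is a candidate key since {ChefID, OrderNo, Price}⁺ = {ChefID, Date, Ingredient, KitchenStation, OrderNo, Price, TableNo} covers every attribute.
{Date, KitchenStation, TableNo} is a candidate key since {Date, KitchenStation, TableNo}⁺ = {ChefID, Date, Ingredient, KitchenStation, OrderNo, Price, TableNo} covers every attribute.
{KitchenStation, OrderNo, Price} is a candidate key since {KitchenStation, OrderNo, Price}⁺ = {ChefID, Date, Ingredient, KitchenStation, OrderNo, Price, TableNo} covers every attribute.
These are minimal and exhaustive — every other superkey contains one of them.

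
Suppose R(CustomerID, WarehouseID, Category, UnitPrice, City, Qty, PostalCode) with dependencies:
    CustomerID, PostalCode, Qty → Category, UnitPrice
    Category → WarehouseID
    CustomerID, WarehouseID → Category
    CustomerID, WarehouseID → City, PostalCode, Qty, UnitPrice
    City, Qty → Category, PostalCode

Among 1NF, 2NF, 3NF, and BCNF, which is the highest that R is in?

Candidate keys: {Category, CustomerID}, {City, CustomerID, Qty}, {CustomerID, PostalCode, Qty}, {CustomerID, WarehouseID}. Prime attributes: {Category, City, CustomerID, PostalCode, Qty, WarehouseID}.
Category → WarehouseID breaks BCNF: {Category}⁺ = {Category, WarehouseID}, so {Category} is not a superkey.
Its right-hand attributes {WarehouseID} are all prime, as are those of every other non-superkey FD — the relation is in 3NF.

3NF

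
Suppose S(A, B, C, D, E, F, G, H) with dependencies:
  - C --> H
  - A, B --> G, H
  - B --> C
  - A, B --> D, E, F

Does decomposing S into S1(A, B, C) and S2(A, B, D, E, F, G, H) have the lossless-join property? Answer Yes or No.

The shared attributes are {A, B} and {A, B}⁺ = {A, B, C, D, E, F, G, H}.
S1 is contained in that closure, so S1 ∩ S2 --> S1 holds and the join is lossless.

Yes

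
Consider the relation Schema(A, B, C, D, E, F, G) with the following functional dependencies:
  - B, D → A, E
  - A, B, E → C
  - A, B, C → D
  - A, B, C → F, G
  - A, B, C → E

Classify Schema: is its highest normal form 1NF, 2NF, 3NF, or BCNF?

Candidate keys: {A, B, C}, {A, B, E}, {B, D}. Prime attributes: {A, B, C, D, E}.
The left-hand side of every FD is a superkey, so BCNF is satisfied.

BCNF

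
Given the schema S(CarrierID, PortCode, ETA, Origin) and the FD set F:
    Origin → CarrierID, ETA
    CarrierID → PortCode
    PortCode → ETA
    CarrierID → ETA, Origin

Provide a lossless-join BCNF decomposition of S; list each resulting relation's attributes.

{CarrierID, Origin, PortCode}; {ETA, PortCode}

Candidate keys of the original relation: {CarrierID}, {Origin}.
{CarrierID, ETA, Origin, PortCode}: {PortCode} determines {ETA, PortCode} here but is not a superkey — split on PortCode → ETA, giving {ETA, PortCode} and {CarrierID, Origin, PortCode}.
{ETA, PortCode} has no BCNF violation.
{CarrierID, Origin, PortCode} has no BCNF violation.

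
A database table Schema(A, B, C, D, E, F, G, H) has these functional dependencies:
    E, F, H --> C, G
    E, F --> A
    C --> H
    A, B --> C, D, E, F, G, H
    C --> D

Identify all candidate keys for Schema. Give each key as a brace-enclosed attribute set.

No FD produces {B}, so it must be in every candidate key.
{A, B}⁺ = {A, B, C, D, E, F, G, H} — all of the relation — so {A, B} is a candidate key.
{B, E, F}⁺ = {A, B, C, D, E, F, G, H} — all of the relation — so {B, E, F} is a candidate key.
No proper subset of any of these is a key, and no other minimal superkey exists.

{A, B}, {B, E, F}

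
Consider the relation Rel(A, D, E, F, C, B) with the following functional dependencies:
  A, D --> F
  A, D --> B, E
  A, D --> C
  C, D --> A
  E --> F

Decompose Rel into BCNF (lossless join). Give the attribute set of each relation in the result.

Candidate keys of the original relation: {A, D}, {C, D}.
{A, B, C, D, E, F}: {E} determines {E, F} here but is not a superkey — split on E --> F, giving {E, F} and {A, B, C, D, E}.
{E, F} has no BCNF violation.
{A, B, C, D, E} has no BCNF violation.

{A, B, C, D, E}; {E, F}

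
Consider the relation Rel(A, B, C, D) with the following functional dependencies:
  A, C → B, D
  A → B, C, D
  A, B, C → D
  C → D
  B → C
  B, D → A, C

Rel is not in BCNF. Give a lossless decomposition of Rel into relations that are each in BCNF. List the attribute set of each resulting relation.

{A, B, C}; {C, D}

Candidate keys of the original relation: {A}, {B}.
In {A, B, C, D}, {C} is not a superkey ({C}⁺ restricted to this set is {C, D}), so split on C → D into {C, D} and {A, B, C}.
{C, D}: every determinant is a superkey — BCNF.
{A, B, C}: every determinant is a superkey — BCNF.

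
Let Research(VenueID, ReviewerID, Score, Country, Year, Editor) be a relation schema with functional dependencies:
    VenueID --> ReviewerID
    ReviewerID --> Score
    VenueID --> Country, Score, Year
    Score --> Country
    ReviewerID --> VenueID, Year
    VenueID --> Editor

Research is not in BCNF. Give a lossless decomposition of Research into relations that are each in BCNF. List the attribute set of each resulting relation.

{Country, Score}; {Editor, ReviewerID, Score, VenueID, Year}

Candidate keys of the original relation: {ReviewerID}, {VenueID}.
Within {Country, Editor, ReviewerID, Score, VenueID, Year}: {Score}⁺ ∩ {Country, Editor, ReviewerID, Score, VenueID, Year} = {Country, Score}, not the whole set, so Score --> Country violates BCNF; decompose into {Country, Score} and {Editor, ReviewerID, Score, VenueID, Year}.
{Country, Score}: every determinant is a superkey — BCNF.
{Editor, ReviewerID, Score, VenueID, Year}: every determinant is a superkey — BCNF.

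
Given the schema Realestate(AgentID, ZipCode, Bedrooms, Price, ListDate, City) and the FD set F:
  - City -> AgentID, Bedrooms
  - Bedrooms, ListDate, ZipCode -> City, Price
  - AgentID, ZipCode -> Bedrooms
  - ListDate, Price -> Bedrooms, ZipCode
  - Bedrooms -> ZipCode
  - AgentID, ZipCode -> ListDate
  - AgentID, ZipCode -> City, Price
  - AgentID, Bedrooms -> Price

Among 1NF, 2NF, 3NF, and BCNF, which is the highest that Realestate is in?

Candidate keys: {AgentID, Bedrooms}, {AgentID, ZipCode}, {Bedrooms, ListDate}, {City}, {ListDate, Price}. Prime attributes: {AgentID, Bedrooms, City, ListDate, Price, ZipCode}.
For Bedrooms -> ZipCode we have {Bedrooms}⁺ = {Bedrooms, ZipCode}; {Bedrooms} is not a superkey, so BCNF fails.
But every attribute on its right side ({ZipCode}) is prime, and the same holds for every other non-superkey FD, so 3NF still holds.

3NF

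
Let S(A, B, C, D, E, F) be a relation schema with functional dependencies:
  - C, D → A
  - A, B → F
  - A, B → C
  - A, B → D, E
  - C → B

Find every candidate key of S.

{A, B}, {A, C}, {C, D}

{A, B}⁺ = {A, B, C, D, E, F} — all of the relation — so {A, B} is a candidate key.
{A, C}⁺ = {A, B, C, D, E, F} — all of the relation — so {A, C} is a candidate key.
{C, D}⁺ = {A, B, C, D, E, F} — all of the relation — so {C, D} is a candidate key.
Any other superkey properly contains one of these, so there are no further candidate keys.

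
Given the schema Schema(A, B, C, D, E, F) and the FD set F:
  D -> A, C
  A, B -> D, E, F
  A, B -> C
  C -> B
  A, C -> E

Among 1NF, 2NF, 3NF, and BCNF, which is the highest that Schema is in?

3NF

Candidate keys: {A, B}, {A, C}, {D}. Prime attributes: {A, B, C, D}.
C -> B: {C}⁺ = {B, C}, which is not all of the attributes, so the left side is not a superkey — BCNF is violated.
Since {B} ⊆ prime attributes and every other non-superkey FD also has a prime right side, the schema is in 3NF.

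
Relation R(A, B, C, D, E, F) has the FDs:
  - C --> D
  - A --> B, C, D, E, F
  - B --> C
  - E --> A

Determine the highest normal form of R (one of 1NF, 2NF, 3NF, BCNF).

Candidate keys: {A}, {E}. Prime attributes: {A, E}.
C --> D breaks BCNF: {C}⁺ = {C, D}, so {C} is not a superkey.
C --> D determines the non-prime attribute {D} from a non-superkey — 3NF is violated.
All keys have size 1, which rules out partial dependencies — 2NF is satisfied.

2NF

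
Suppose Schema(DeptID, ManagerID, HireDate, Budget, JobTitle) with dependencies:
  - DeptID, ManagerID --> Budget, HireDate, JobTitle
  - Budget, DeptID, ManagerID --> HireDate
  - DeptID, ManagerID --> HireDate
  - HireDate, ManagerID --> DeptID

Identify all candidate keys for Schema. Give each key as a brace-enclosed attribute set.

{DeptID, ManagerID}, {HireDate, ManagerID}

Attributes never on any right-hand side: {ManagerID} — every candidate key must contain it.
Closure of {DeptID, ManagerID} is {Budget, DeptID, HireDate, JobTitle, ManagerID}, the whole schema; {DeptID, ManagerID} is a candidate key.
Closure of {HireDate, ManagerID} is {Budget, DeptID, HireDate, JobTitle, ManagerID}, the whole schema; {HireDate, ManagerID} is a candidate key.
No proper subset of any of these is a key, and no other minimal superkey exists.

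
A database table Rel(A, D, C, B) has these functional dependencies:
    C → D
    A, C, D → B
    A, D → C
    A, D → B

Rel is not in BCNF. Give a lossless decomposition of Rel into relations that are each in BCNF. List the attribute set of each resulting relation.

Candidate keys of the original relation: {A, C}, {A, D}.
Within {A, B, C, D}: {C}⁺ ∩ {A, B, C, D} = {C, D}, not the whole set, so C → D violates BCNF; decompose into {C, D} and {A, B, C}.
{C, D} is in BCNF.
{A, B, C} is in BCNF.

{A, B, C}; {C, D}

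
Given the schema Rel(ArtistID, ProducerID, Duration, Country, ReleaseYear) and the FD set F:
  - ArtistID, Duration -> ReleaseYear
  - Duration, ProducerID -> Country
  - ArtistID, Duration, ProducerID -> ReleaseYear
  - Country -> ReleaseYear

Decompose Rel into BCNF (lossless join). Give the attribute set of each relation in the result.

Candidate key of the original relation: {ArtistID, Duration, ProducerID}.
Within {ArtistID, Country, Duration, ProducerID, ReleaseYear}: {ArtistID, Duration}⁺ ∩ {ArtistID, Country, Duration, ProducerID, ReleaseYear} = {ArtistID, Duration, ReleaseYear}, not the whole set, so ArtistID, Duration -> ReleaseYear violates BCNF; decompose into {ArtistID, Duration, ReleaseYear} and {ArtistID, Country, Duration, ProducerID}.
{ArtistID, Duration, ReleaseYear} is in BCNF.
Within {ArtistID, Country, Duration, ProducerID}: {Duration, ProducerID}⁺ ∩ {ArtistID, Country, Duration, ProducerID} = {Country, Duration, ProducerID}, not the whole set, so Duration, ProducerID -> Country violates BCNF; decompose into {Country, Duration, ProducerID} and {ArtistID, Duration, ProducerID}.
{Country, Duration, ProducerID} is in BCNF.
{ArtistID, Duration, ProducerID} is in BCNF.

{ArtistID, Duration, ProducerID}; {ArtistID, Duration, ReleaseYear}; {Country, Duration, ProducerID}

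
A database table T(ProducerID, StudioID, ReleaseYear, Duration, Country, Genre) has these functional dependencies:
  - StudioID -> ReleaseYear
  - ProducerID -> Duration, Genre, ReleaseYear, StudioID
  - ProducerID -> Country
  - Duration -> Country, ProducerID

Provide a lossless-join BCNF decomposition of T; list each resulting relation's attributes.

{Country, Duration, Genre, ProducerID, StudioID}; {ReleaseYear, StudioID}

Candidate keys of the original relation: {Duration}, {ProducerID}.
In {Country, Duration, Genre, ProducerID, ReleaseYear, StudioID}, {StudioID} is not a superkey ({StudioID}⁺ restricted to this set is {ReleaseYear, StudioID}), so split on StudioID -> ReleaseYear into {ReleaseYear, StudioID} and {Country, Duration, Genre, ProducerID, StudioID}.
{ReleaseYear, StudioID} has no BCNF violation.
{Country, Duration, Genre, ProducerID, StudioID} has no BCNF violation.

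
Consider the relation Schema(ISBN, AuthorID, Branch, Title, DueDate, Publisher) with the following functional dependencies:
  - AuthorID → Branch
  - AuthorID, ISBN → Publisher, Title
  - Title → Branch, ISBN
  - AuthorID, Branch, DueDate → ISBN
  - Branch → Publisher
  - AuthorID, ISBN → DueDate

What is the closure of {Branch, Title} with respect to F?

{Branch, ISBN, Publisher, Title}

Start with {Branch, Title}.
Title → Branch, ISBN applies; add {ISBN} → now {Branch, ISBN, Title}.
Branch → Publisher applies; add {Publisher} → now {Branch, ISBN, Publisher, Title}.
No further FD applies.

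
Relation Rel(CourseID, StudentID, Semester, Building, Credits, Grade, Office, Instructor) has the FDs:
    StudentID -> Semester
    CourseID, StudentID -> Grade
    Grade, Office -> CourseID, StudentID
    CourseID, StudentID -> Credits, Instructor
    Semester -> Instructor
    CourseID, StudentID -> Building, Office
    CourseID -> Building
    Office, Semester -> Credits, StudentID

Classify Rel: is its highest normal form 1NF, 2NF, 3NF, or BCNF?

Candidate keys: {CourseID, Office, Semester}, {CourseID, StudentID}, {Grade, Office}. Prime attributes: {CourseID, Grade, Office, Semester, StudentID}.
For StudentID -> Semester we have {StudentID}⁺ = {Instructor, Semester, StudentID}; {StudentID} is not a superkey, so BCNF fails.
Because {Instructor} is non-prime and the left side of Semester -> Instructor is not a superkey, the relation is not in 3NF.
Since {CourseID} ⊂ {CourseID, StudentID} and {CourseID}⁺ ⊇ {Building} with {Building} non-prime, there is a partial dependency; 2NF fails.

1NF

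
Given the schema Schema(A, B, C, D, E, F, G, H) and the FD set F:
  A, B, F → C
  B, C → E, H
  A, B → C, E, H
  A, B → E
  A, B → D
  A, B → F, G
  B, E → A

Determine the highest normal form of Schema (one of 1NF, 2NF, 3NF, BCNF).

Candidate keys: {A, B}, {B, C}, {B, E}. Prime attributes: {A, B, C, E}.
Every FD has a superkey on the left, so the relation is in BCNF.

BCNF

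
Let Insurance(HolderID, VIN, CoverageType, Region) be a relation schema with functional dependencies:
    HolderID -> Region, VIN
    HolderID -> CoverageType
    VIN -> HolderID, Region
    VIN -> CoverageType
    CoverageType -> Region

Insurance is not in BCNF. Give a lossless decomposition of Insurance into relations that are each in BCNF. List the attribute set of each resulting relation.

{CoverageType, HolderID, VIN}; {CoverageType, Region}

Candidate keys of the original relation: {HolderID}, {VIN}.
{CoverageType, HolderID, Region, VIN}: {CoverageType} determines {CoverageType, Region} here but is not a superkey — split on CoverageType -> Region, giving {CoverageType, Region} and {CoverageType, HolderID, VIN}.
{CoverageType, Region} has no BCNF violation.
{CoverageType, HolderID, VIN} has no BCNF violation.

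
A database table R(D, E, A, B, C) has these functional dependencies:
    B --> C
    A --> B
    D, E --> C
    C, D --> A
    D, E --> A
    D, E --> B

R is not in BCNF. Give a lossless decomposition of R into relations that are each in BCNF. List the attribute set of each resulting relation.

Candidate key of the original relation: {D, E}.
In {A, B, C, D, E}, {B} is not a superkey ({B}⁺ restricted to this set is {B, C}), so split on B --> C into {B, C} and {A, B, D, E}.
{B, C} has no BCNF violation.
In {A, B, D, E}, {A} is not a superkey ({A}⁺ restricted to this set is {A, B}), so split on A --> B into {A, B} and {A, D, E}.
{A, B} has no BCNF violation.
{A, D, E} has no BCNF violation.

{A, B}; {A, D, E}; {B, C}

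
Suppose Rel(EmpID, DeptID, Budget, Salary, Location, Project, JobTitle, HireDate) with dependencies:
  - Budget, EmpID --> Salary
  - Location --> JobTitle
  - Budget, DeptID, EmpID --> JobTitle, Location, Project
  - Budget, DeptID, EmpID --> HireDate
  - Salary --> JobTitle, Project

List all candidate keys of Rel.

Attributes never on any right-hand side: {Budget, DeptID, EmpID} — every candidate key must contain all of them.
{Budget, DeptID, EmpID}⁺ = {Budget, DeptID, EmpID, HireDate, JobTitle, Location, Project, Salary}, which is every attribute, so {Budget, DeptID, EmpID} is a candidate key.
No other minimal set has full closure, so this is the only candidate key.

{Budget, DeptID, EmpID}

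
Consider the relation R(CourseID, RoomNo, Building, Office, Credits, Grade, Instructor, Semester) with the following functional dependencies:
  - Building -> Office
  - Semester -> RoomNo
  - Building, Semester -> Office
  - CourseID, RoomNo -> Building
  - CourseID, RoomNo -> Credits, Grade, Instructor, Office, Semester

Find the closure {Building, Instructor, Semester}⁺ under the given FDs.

Start with {Building, Instructor, Semester}.
Building -> Office applies; add {Office} → now {Building, Instructor, Office, Semester}.
Semester -> RoomNo applies; add {RoomNo} → now {Building, Instructor, Office, RoomNo, Semester}.
No further FD applies.

{Building, Instructor, Office, RoomNo, Semester}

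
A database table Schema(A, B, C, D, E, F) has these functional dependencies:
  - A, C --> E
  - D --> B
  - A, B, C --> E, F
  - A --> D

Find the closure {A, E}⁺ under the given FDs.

{A, B, D, E}

Start with {A, E}.
A --> D applies; add {D} → now {A, D, E}.
D --> B applies; add {B} → now {A, B, D, E}.
No further FD applies.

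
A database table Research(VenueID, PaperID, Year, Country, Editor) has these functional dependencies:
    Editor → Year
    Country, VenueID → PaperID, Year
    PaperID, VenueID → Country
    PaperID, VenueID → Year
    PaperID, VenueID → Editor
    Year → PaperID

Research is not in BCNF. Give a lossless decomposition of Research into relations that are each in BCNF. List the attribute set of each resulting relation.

Candidate keys of the original relation: {Country, VenueID}, {Editor, VenueID}, {PaperID, VenueID}, {VenueID, Year}.
In {Country, Editor, PaperID, VenueID, Year}, {Editor} is not a superkey ({Editor}⁺ restricted to this set is {Editor, PaperID, Year}), so split on Editor → PaperID, Year into {Editor, PaperID, Year} and {Country, Editor, VenueID}.
In {Editor, PaperID, Year}, {Year} is not a superkey ({Year}⁺ restricted to this set is {PaperID, Year}), so split on Year → PaperID into {PaperID, Year} and {Editor, Year}.
{PaperID, Year} is in BCNF.
{Editor, Year} is in BCNF.
{Country, Editor, VenueID} is in BCNF.

{Country, Editor, VenueID}; {Editor, Year}; {PaperID, Year}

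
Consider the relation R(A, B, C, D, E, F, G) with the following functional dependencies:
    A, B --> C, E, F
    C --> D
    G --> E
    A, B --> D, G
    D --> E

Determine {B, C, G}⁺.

{B, C, D, E, G}

Start with {B, C, G}.
C --> D applies; add {D} → now {B, C, D, G}.
G --> E applies; add {E} → now {B, C, D, E, G}.
No further FD applies.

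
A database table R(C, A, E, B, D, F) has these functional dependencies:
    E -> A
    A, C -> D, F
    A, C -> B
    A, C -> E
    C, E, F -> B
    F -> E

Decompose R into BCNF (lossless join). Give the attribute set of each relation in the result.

{A, E}; {B, C, D, F}; {E, F}

Candidate keys of the original relation: {A, C}, {C, E}, {C, F}.
{A, B, C, D, E, F}: {E} determines {A, E} here but is not a superkey — split on E -> A, giving {A, E} and {B, C, D, E, F}.
{A, E} is in BCNF.
{B, C, D, E, F}: {F} determines {E, F} here but is not a superkey — split on F -> E, giving {E, F} and {B, C, D, F}.
{E, F} is in BCNF.
{B, C, D, F} is in BCNF.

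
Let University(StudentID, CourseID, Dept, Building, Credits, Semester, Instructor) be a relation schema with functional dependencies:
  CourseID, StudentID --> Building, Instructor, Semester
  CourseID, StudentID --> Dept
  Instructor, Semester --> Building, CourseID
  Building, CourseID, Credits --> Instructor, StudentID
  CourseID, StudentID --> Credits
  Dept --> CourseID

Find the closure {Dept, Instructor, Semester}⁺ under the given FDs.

Start with {Dept, Instructor, Semester}.
Instructor, Semester --> Building, CourseID applies; add {Building, CourseID} → now {Building, CourseID, Dept, Instructor, Semester}.
No further FD applies.

{Building, CourseID, Dept, Instructor, Semester}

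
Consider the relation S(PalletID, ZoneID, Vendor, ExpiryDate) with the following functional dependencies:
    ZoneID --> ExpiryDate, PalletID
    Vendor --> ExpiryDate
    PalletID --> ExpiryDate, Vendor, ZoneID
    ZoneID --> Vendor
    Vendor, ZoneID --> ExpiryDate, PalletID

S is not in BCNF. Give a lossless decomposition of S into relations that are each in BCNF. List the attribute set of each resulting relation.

Candidate keys of the original relation: {PalletID}, {ZoneID}.
Within {ExpiryDate, PalletID, Vendor, ZoneID}: {Vendor}⁺ ∩ {ExpiryDate, PalletID, Vendor, ZoneID} = {ExpiryDate, Vendor}, not the whole set, so Vendor --> ExpiryDate violates BCNF; decompose into {ExpiryDate, Vendor} and {PalletID, Vendor, ZoneID}.
{ExpiryDate, Vendor} is in BCNF.
{PalletID, Vendor, ZoneID} is in BCNF.

{ExpiryDate, Vendor}; {PalletID, Vendor, ZoneID}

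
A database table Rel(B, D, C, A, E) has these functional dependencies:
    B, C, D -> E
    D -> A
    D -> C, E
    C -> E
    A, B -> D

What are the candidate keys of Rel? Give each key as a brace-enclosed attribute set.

{B} never appears on the right of any FD, so every key must include it.
Closure of {A, B} is {A, B, C, D, E}, the whole schema; {A, B} is a candidate key.
Closure of {B, D} is {A, B, C, D, E}, the whole schema; {B, D} is a candidate key.
No proper subset of any of these is a key, and no other minimal superkey exists.

{A, B}, {B, D}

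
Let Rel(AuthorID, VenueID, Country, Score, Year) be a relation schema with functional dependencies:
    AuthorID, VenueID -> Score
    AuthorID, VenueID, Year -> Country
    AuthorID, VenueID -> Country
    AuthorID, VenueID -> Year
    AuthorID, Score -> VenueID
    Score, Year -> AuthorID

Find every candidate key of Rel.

{AuthorID, Score}, {AuthorID, VenueID}, {Score, Year}

{AuthorID, Score}⁺ = {AuthorID, Country, Score, VenueID, Year} — all of the relation — so {AuthorID, Score} is a candidate key.
{AuthorID, VenueID}⁺ = {AuthorID, Country, Score, VenueID, Year} — all of the relation — so {AuthorID, VenueID} is a candidate key.
{Score, Year}⁺ = {AuthorID, Country, Score, VenueID, Year} — all of the relation — so {Score, Year} is a candidate key.
No proper subset of any of these is a key, and no other minimal superkey exists.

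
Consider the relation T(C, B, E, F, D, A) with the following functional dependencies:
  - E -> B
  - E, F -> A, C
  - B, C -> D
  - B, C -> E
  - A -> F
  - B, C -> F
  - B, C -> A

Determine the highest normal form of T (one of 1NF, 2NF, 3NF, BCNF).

3NF

Candidate keys: {A, E}, {B, C}, {C, E}, {E, F}. Prime attributes: {A, B, C, E, F}.
E -> B: {E}⁺ = {B, E}, which is not all of the attributes, so the left side is not a superkey — BCNF is violated.
But every attribute on its right side ({B}) is prime, and the same holds for every other non-superkey FD, so 3NF still holds.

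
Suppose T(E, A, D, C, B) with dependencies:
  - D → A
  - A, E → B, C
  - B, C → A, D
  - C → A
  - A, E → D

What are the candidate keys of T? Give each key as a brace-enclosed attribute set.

{A, E}, {C, E}, {D, E}

{E} never appears on the right of any FD, so every key must include it.
{A, E}⁺ = {A, B, C, D, E}, which is every attribute, so {A, E} is a candidate key.
{C, E}⁺ = {A, B, C, D, E}, which is every attribute, so {C, E} is a candidate key.
{D, E}⁺ = {A, B, C, D, E}, which is every attribute, so {D, E} is a candidate key.
Any other superkey properly contains one of these, so there are no further candidate keys.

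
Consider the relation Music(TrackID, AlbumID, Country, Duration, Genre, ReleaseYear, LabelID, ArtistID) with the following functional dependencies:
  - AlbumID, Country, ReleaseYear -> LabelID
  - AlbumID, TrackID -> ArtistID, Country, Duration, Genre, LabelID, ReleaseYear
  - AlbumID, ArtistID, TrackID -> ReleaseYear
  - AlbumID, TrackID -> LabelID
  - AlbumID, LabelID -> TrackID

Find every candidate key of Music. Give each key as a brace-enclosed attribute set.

{AlbumID, Country, ReleaseYear}, {AlbumID, LabelID}, {AlbumID, TrackID}

Attributes never on any right-hand side: {AlbumID} — every candidate key must contain it.
Closure of {AlbumID, LabelID} is {AlbumID, ArtistID, Country, Duration, Genre, LabelID, ReleaseYear, TrackID}, the whole schema; {AlbumID, LabelID} is a candidate key.
Closure of {AlbumID, TrackID} is {AlbumID, ArtistID, Country, Duration, Genre, LabelID, ReleaseYear, TrackID}, the whole schema; {AlbumID, TrackID} is a candidate key.
Closure of {AlbumID, Country, ReleaseYear} is {AlbumID, ArtistID, Country, Duration, Genre, LabelID, ReleaseYear, TrackID}, the whole schema; {AlbumID, Country, ReleaseYear} is a candidate key.
Any other superkey properly contains one of these, so there are no further candidate keys.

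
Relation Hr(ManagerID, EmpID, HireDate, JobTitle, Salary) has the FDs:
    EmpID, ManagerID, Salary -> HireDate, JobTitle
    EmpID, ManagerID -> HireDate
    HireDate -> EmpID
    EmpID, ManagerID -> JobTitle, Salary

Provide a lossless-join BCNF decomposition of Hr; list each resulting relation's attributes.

Candidate keys of the original relation: {EmpID, ManagerID}, {HireDate, ManagerID}.
Within {EmpID, HireDate, JobTitle, ManagerID, Salary}: {HireDate}⁺ ∩ {EmpID, HireDate, JobTitle, ManagerID, Salary} = {EmpID, HireDate}, not the whole set, so HireDate -> EmpID violates BCNF; decompose into {EmpID, HireDate} and {HireDate, JobTitle, ManagerID, Salary}.
{EmpID, HireDate}: every determinant is a superkey — BCNF.
{HireDate, JobTitle, ManagerID, Salary}: every determinant is a superkey — BCNF.

{EmpID, HireDate}; {HireDate, JobTitle, ManagerID, Salary}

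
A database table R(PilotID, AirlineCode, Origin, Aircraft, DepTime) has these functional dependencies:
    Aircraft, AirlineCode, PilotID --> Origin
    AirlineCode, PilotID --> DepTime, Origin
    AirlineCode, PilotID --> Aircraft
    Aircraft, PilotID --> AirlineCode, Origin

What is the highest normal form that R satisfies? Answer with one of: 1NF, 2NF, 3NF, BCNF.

BCNF

Candidate keys: {Aircraft, PilotID}, {AirlineCode, PilotID}. Prime attributes: {Aircraft, AirlineCode, PilotID}.
Every FD has a superkey on the left, so the relation is in BCNF.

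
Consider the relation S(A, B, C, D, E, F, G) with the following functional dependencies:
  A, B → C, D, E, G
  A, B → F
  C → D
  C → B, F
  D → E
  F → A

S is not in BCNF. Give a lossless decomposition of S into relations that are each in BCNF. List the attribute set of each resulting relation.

Candidate keys of the original relation: {A, B}, {B, F}, {C}.
Within {A, B, C, D, E, F, G}: {D}⁺ ∩ {A, B, C, D, E, F, G} = {D, E}, not the whole set, so D → E violates BCNF; decompose into {D, E} and {A, B, C, D, F, G}.
{D, E}: every determinant is a superkey — BCNF.
Within {A, B, C, D, F, G}: {F}⁺ ∩ {A, B, C, D, F, G} = {A, F}, not the whole set, so F → A violates BCNF; decompose into {A, F} and {B, C, D, F, G}.
{A, F}: every determinant is a superkey — BCNF.
{B, C, D, F, G}: every determinant is a superkey — BCNF.

{A, F}; {B, C, D, F, G}; {D, E}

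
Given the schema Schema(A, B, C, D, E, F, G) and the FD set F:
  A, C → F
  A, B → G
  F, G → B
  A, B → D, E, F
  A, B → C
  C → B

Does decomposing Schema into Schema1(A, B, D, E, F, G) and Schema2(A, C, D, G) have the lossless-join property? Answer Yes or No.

No

Schema1 ∩ Schema2 = {A, D, G}; its closure under F is {A, D, G}.
Neither Schema1 nor Schema2 is contained in that closure, so the decomposition is lossy.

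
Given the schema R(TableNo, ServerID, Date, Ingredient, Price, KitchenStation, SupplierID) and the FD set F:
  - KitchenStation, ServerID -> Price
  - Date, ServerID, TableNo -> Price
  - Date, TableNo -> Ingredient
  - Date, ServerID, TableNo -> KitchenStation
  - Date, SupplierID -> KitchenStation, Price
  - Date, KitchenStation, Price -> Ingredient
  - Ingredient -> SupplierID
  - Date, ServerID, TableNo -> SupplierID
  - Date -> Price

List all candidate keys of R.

No FD produces {Date, ServerID, TableNo}, so they must be in every candidate key.
{Date, ServerID, TableNo} is a candidate key since {Date, ServerID, TableNo}⁺ = {Date, Ingredient, KitchenStation, Price, ServerID, SupplierID, TableNo} covers every attribute.
No smaller or unrelated set reaches every attribute, so there are no other keys.

{Date, ServerID, TableNo}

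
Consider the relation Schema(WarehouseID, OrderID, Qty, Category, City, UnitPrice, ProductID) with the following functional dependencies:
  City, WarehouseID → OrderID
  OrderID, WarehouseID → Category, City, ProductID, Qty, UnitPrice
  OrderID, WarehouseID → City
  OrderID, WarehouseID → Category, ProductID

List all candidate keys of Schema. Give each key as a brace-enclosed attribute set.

{City, WarehouseID}, {OrderID, WarehouseID}

{WarehouseID} never appears on the right of any FD, so every key must include it.
Closure of {City, WarehouseID} is {Category, City, OrderID, ProductID, Qty, UnitPrice, WarehouseID}, the whole schema; {City, WarehouseID} is a candidate key.
Closure of {OrderID, WarehouseID} is {Category, City, OrderID, ProductID, Qty, UnitPrice, WarehouseID}, the whole schema; {OrderID, WarehouseID} is a candidate key.
Any other superkey properly contains one of these, so there are no further candidate keys.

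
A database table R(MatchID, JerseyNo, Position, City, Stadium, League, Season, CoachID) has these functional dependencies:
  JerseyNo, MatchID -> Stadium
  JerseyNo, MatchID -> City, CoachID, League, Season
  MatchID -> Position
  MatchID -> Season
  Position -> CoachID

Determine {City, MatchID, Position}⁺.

Start with {City, MatchID, Position}.
MatchID -> Season applies; add {Season} → now {City, MatchID, Position, Season}.
Position -> CoachID applies; add {CoachID} → now {City, CoachID, MatchID, Position, Season}.
No further FD applies.

{City, CoachID, MatchID, Position, Season}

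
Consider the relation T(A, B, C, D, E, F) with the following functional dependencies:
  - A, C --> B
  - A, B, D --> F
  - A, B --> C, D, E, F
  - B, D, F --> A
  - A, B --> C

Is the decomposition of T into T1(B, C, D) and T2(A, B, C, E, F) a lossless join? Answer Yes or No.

No

T1 ∩ T2 = {B, C}; its closure under F is {B, C}.
Neither T1 nor T2 is contained in that closure, so the decomposition is lossy.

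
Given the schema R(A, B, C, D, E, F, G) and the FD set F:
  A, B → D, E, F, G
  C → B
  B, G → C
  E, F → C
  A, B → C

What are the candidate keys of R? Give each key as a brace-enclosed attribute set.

{A} never appears on the right of any FD, so every key must include it.
{A, B} is a candidate key since {A, B}⁺ = {A, B, C, D, E, F, G} covers every attribute.
{A, C} is a candidate key since {A, C}⁺ = {A, B, C, D, E, F, G} covers every attribute.
{A, E, F} is a candidate key since {A, E, F}⁺ = {A, B, C, D, E, F, G} covers every attribute.
These are minimal and exhaustive — every other superkey contains one of them.

{A, B}, {A, C}, {A, E, F}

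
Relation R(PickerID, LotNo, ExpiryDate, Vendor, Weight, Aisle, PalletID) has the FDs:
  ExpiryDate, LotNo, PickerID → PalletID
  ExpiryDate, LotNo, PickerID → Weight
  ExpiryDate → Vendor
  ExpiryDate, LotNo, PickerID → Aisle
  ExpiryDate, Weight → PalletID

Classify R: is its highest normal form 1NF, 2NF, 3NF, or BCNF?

1NF

Candidate key: {ExpiryDate, LotNo, PickerID}. Prime attributes: {ExpiryDate, LotNo, PickerID}.
ExpiryDate → Vendor breaks BCNF: {ExpiryDate}⁺ = {ExpiryDate, Vendor}, so {ExpiryDate} is not a superkey.
Because {Vendor} is non-prime and the left side of ExpiryDate → Vendor is not a superkey, the relation is not in 3NF.
Since {ExpiryDate} ⊂ {ExpiryDate, LotNo, PickerID} and {ExpiryDate}⁺ ⊇ {Vendor} with {Vendor} non-prime, there is a partial dependency; 2NF fails.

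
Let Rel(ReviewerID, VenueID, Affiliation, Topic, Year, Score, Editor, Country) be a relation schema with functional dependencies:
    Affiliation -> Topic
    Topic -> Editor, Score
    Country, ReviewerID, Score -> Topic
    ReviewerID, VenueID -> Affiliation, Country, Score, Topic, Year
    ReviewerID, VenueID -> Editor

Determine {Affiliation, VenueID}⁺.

Start with {Affiliation, VenueID}.
Affiliation -> Topic applies; add {Topic} → now {Affiliation, Topic, VenueID}.
Topic -> Editor, Score applies; add {Editor, Score} → now {Affiliation, Editor, Score, Topic, VenueID}.
No further FD applies.

{Affiliation, Editor, Score, Topic, VenueID}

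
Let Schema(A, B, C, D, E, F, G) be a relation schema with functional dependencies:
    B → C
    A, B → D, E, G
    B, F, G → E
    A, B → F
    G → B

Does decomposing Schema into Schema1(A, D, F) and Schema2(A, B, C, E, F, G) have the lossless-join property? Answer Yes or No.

Schema1 ∩ Schema2 = {A, F}; its closure under F is {A, F}.
Neither Schema1 nor Schema2 is contained in that closure, so the decomposition is lossy.

No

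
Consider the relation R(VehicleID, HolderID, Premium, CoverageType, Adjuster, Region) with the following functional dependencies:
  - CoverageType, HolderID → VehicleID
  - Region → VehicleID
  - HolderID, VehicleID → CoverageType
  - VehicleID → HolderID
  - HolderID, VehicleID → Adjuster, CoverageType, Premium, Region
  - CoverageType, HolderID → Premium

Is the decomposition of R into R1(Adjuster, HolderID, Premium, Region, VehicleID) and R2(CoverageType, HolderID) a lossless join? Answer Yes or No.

No

Common attributes: {HolderID}; their closure is {HolderID}.
R1 ⊄ {HolderID} and R2 ⊄ {HolderID}, so the split is lossy.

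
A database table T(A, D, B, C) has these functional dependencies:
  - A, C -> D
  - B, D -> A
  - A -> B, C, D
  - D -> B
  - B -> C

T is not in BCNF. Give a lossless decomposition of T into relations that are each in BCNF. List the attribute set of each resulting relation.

{A, B, D}; {B, C}

Candidate keys of the original relation: {A}, {D}.
Within {A, B, C, D}: {B}⁺ ∩ {A, B, C, D} = {B, C}, not the whole set, so B -> C violates BCNF; decompose into {B, C} and {A, B, D}.
{B, C} is in BCNF.
{A, B, D} is in BCNF.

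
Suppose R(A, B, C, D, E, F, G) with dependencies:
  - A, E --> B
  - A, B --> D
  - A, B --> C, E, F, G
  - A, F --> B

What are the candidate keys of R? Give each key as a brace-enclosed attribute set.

{A, B}, {A, E}, {A, F}

No FD produces {A}, so it must be in every candidate key.
Closure of {A, B} is {A, B, C, D, E, F, G}, the whole schema; {A, B} is a candidate key.
Closure of {A, E} is {A, B, C, D, E, F, G}, the whole schema; {A, E} is a candidate key.
Closure of {A, F} is {A, B, C, D, E, F, G}, the whole schema; {A, F} is a candidate key.
Any other superkey properly contains one of these, so there are no further candidate keys.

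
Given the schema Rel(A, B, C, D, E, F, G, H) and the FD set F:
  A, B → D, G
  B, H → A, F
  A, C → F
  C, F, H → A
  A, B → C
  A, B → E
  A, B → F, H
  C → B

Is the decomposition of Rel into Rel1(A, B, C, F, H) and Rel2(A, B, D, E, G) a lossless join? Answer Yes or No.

The shared attributes are {A, B} and {A, B}⁺ = {A, B, C, D, E, F, G, H}.
This includes all of Rel1, so the common attributes are a superkey of Rel1 — the join is lossless.

Yes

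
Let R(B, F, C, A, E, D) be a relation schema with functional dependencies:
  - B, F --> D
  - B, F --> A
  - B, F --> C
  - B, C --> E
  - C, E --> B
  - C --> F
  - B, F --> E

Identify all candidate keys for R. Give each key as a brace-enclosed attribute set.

{B, C}, {B, F}, {C, E}

{B, C}⁺ = {A, B, C, D, E, F}, which is every attribute, so {B, C} is a candidate key.
{B, F}⁺ = {A, B, C, D, E, F}, which is every attribute, so {B, F} is a candidate key.
{C, E}⁺ = {A, B, C, D, E, F}, which is every attribute, so {C, E} is a candidate key.
These are minimal and exhaustive — every other superkey contains one of them.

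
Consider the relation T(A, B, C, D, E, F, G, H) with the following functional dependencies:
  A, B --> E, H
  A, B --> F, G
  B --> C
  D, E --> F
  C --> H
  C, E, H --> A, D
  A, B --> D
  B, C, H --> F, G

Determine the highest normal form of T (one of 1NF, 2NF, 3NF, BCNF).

Candidate keys: {A, B}, {B, E}. Prime attributes: {A, B, E}.
B --> C: {B}⁺ = {B, C, F, G, H}, which is not all of the attributes, so the left side is not a superkey — BCNF is violated.
B --> C determines the non-prime attribute {C} from a non-superkey — 3NF is violated.
{B} is a proper subset of the key {A, B}, and {B}⁺ contains the non-prime attributes {C, F, G, H} — a partial dependency, so 2NF is violated.

1NF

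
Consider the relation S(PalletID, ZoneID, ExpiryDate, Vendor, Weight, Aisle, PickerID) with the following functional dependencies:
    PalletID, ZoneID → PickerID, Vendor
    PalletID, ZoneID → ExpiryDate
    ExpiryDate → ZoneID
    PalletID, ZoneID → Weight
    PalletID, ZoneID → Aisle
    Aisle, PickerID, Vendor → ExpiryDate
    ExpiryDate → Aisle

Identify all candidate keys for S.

{PalletID} never appears on the right of any FD, so every key must include it.
{ExpiryDate, PalletID}⁺ = {Aisle, ExpiryDate, PalletID, PickerID, Vendor, Weight, ZoneID} — all of the relation — so {ExpiryDate, PalletID} is a candidate key.
{PalletID, ZoneID}⁺ = {Aisle, ExpiryDate, PalletID, PickerID, Vendor, Weight, ZoneID} — all of the relation — so {PalletID, ZoneID} is a candidate key.
{Aisle, PalletID, PickerID, Vendor}⁺ = {Aisle, ExpiryDate, PalletID, PickerID, Vendor, Weight, ZoneID} — all of the relation — so {Aisle, PalletID, PickerID, Vendor} is a candidate key.
Any other superkey properly contains one of these, so there are no further candidate keys.

{Aisle, PalletID, PickerID, Vendor}, {ExpiryDate, PalletID}, {PalletID, ZoneID}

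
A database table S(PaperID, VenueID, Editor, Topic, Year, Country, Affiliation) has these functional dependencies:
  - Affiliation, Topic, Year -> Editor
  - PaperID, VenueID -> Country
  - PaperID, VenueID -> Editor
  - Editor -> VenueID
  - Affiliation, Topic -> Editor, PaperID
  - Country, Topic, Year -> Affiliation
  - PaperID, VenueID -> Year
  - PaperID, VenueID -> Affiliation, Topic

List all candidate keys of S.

{Affiliation, Topic}⁺ = {Affiliation, Country, Editor, PaperID, Topic, VenueID, Year} — all of the relation — so {Affiliation, Topic} is a candidate key.
{Editor, PaperID}⁺ = {Affiliation, Country, Editor, PaperID, Topic, VenueID, Year} — all of the relation — so {Editor, PaperID} is a candidate key.
{PaperID, VenueID}⁺ = {Affiliation, Country, Editor, PaperID, Topic, VenueID, Year} — all of the relation — so {PaperID, VenueID} is a candidate key.
{Country, Topic, Year}⁺ = {Affiliation, Country, Editor, PaperID, Topic, VenueID, Year} — all of the relation — so {Country, Topic, Year} is a candidate key.
No proper subset of any of these is a key, and no other minimal superkey exists.

{Affiliation, Topic}, {Country, Topic, Year}, {Editor, PaperID}, {PaperID, VenueID}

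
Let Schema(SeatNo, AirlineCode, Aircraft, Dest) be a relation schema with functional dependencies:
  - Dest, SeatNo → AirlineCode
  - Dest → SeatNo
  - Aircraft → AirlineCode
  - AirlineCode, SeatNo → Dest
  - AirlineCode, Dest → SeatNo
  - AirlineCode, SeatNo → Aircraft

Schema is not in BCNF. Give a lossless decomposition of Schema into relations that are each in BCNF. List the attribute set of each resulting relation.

{Aircraft, AirlineCode}; {Aircraft, Dest, SeatNo}

Candidate keys of the original relation: {Aircraft, SeatNo}, {AirlineCode, SeatNo}, {Dest}.
In {Aircraft, AirlineCode, Dest, SeatNo}, {Aircraft} is not a superkey ({Aircraft}⁺ restricted to this set is {Aircraft, AirlineCode}), so split on Aircraft → AirlineCode into {Aircraft, AirlineCode} and {Aircraft, Dest, SeatNo}.
{Aircraft, AirlineCode} has no BCNF violation.
{Aircraft, Dest, SeatNo} has no BCNF violation.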